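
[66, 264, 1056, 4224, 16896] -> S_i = 66*4^i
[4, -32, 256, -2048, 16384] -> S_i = 4*-8^i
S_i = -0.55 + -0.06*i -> [-0.55, -0.61, -0.67, -0.73, -0.79]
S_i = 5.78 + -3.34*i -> [5.78, 2.44, -0.9, -4.24, -7.58]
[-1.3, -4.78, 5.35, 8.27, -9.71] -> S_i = Random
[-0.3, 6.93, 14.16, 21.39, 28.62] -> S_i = -0.30 + 7.23*i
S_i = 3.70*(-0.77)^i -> [3.7, -2.85, 2.19, -1.69, 1.3]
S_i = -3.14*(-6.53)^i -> [-3.14, 20.5, -133.89, 874.32, -5709.29]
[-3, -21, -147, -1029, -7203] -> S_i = -3*7^i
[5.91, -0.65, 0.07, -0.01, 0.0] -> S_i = 5.91*(-0.11)^i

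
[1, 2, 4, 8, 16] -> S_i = 1*2^i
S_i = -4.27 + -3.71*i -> [-4.27, -7.98, -11.69, -15.4, -19.11]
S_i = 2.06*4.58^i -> [2.06, 9.43, 43.21, 197.91, 906.42]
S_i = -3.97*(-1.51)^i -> [-3.97, 5.99, -9.05, 13.67, -20.64]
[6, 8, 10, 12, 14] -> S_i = 6 + 2*i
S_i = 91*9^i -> [91, 819, 7371, 66339, 597051]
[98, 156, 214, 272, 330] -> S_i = 98 + 58*i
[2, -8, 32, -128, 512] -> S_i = 2*-4^i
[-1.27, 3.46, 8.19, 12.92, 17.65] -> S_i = -1.27 + 4.73*i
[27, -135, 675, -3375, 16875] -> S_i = 27*-5^i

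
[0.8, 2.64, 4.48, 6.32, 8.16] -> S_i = 0.80 + 1.84*i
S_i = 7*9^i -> [7, 63, 567, 5103, 45927]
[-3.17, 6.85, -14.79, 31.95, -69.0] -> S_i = -3.17*(-2.16)^i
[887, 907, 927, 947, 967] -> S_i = 887 + 20*i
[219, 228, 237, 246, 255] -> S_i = 219 + 9*i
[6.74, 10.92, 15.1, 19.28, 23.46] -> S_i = 6.74 + 4.18*i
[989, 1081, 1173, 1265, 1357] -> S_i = 989 + 92*i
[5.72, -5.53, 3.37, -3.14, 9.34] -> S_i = Random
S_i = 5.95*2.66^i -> [5.95, 15.83, 42.1, 111.99, 297.88]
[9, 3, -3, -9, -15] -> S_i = 9 + -6*i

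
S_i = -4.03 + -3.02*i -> [-4.03, -7.05, -10.07, -13.09, -16.11]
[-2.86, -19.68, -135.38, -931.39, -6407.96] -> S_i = -2.86*6.88^i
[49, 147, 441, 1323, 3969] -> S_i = 49*3^i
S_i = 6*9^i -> [6, 54, 486, 4374, 39366]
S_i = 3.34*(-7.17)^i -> [3.34, -23.95, 171.71, -1231.13, 8827.2]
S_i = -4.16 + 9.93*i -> [-4.16, 5.77, 15.7, 25.63, 35.56]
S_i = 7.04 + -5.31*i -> [7.04, 1.73, -3.58, -8.89, -14.2]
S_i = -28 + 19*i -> [-28, -9, 10, 29, 48]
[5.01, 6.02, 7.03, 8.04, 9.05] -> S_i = 5.01 + 1.01*i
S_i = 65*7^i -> [65, 455, 3185, 22295, 156065]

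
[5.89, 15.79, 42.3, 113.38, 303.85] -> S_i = 5.89*2.68^i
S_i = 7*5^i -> [7, 35, 175, 875, 4375]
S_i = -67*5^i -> [-67, -335, -1675, -8375, -41875]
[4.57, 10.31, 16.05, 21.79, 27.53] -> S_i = 4.57 + 5.74*i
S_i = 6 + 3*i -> [6, 9, 12, 15, 18]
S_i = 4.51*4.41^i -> [4.51, 19.89, 87.71, 386.81, 1705.81]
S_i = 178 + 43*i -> [178, 221, 264, 307, 350]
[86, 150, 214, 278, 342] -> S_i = 86 + 64*i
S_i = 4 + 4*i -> [4, 8, 12, 16, 20]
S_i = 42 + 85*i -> [42, 127, 212, 297, 382]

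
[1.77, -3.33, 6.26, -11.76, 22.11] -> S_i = 1.77*(-1.88)^i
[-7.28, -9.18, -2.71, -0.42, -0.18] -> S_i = Random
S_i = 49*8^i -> [49, 392, 3136, 25088, 200704]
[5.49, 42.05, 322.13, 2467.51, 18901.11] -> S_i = 5.49*7.66^i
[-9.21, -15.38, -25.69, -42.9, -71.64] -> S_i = -9.21*1.67^i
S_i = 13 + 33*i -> [13, 46, 79, 112, 145]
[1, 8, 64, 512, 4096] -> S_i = 1*8^i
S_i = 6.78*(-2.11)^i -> [6.78, -14.31, 30.19, -63.69, 134.39]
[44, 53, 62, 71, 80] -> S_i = 44 + 9*i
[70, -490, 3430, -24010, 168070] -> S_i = 70*-7^i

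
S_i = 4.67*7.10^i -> [4.67, 33.16, 235.41, 1671.44, 11867.26]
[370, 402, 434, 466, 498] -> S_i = 370 + 32*i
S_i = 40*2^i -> [40, 80, 160, 320, 640]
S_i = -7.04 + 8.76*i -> [-7.04, 1.72, 10.48, 19.24, 28.0]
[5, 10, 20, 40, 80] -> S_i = 5*2^i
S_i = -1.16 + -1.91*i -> [-1.16, -3.07, -4.98, -6.89, -8.8]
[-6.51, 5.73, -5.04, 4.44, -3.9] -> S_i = -6.51*(-0.88)^i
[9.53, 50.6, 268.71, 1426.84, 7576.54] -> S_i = 9.53*5.31^i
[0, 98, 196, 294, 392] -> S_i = 0 + 98*i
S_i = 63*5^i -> [63, 315, 1575, 7875, 39375]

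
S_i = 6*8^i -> [6, 48, 384, 3072, 24576]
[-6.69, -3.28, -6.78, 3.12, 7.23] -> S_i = Random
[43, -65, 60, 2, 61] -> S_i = Random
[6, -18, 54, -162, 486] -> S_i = 6*-3^i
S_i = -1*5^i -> [-1, -5, -25, -125, -625]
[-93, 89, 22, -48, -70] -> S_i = Random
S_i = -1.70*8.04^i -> [-1.7, -13.67, -109.89, -883.52, -7103.51]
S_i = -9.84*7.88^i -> [-9.84, -77.54, -611.01, -4814.75, -37940.23]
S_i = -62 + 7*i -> [-62, -55, -48, -41, -34]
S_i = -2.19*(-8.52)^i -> [-2.19, 18.66, -158.97, 1354.45, -11539.91]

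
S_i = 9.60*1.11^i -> [9.6, 10.66, 11.83, 13.13, 14.57]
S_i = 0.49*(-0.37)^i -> [0.49, -0.18, 0.07, -0.02, 0.01]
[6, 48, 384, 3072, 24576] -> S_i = 6*8^i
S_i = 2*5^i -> [2, 10, 50, 250, 1250]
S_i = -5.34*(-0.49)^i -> [-5.34, 2.62, -1.28, 0.63, -0.31]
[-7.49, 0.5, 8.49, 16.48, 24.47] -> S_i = -7.49 + 7.99*i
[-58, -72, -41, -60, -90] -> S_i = Random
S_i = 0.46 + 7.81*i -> [0.46, 8.27, 16.08, 23.89, 31.7]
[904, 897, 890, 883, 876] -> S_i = 904 + -7*i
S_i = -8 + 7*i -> [-8, -1, 6, 13, 20]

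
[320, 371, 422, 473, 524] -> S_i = 320 + 51*i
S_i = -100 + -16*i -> [-100, -116, -132, -148, -164]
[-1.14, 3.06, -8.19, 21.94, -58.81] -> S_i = -1.14*(-2.68)^i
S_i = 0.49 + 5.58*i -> [0.49, 6.07, 11.65, 17.23, 22.81]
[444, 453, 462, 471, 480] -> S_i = 444 + 9*i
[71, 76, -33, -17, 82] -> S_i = Random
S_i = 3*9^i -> [3, 27, 243, 2187, 19683]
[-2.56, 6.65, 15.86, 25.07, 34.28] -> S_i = -2.56 + 9.21*i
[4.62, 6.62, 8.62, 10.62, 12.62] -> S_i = 4.62 + 2.00*i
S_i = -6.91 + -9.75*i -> [-6.91, -16.66, -26.41, -36.16, -45.91]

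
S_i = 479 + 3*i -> [479, 482, 485, 488, 491]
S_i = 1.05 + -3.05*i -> [1.05, -2.0, -5.05, -8.1, -11.15]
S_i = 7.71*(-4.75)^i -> [7.71, -36.62, 173.96, -826.3, 3924.9]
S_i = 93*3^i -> [93, 279, 837, 2511, 7533]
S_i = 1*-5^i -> [1, -5, 25, -125, 625]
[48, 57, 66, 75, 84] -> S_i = 48 + 9*i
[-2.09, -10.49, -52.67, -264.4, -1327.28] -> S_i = -2.09*5.02^i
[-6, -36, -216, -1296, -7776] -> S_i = -6*6^i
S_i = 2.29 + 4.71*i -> [2.29, 7.0, 11.71, 16.42, 21.13]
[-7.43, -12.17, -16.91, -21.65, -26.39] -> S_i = -7.43 + -4.74*i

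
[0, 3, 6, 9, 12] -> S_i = 0 + 3*i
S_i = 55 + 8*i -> [55, 63, 71, 79, 87]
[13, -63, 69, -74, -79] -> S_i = Random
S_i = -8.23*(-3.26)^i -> [-8.23, 26.83, -87.47, 285.14, -929.54]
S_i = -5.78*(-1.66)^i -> [-5.78, 9.59, -15.93, 26.44, -43.89]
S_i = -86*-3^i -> [-86, 258, -774, 2322, -6966]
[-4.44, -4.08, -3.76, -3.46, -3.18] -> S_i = -4.44*0.92^i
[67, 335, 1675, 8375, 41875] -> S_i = 67*5^i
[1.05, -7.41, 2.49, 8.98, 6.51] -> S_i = Random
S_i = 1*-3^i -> [1, -3, 9, -27, 81]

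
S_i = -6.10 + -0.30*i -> [-6.1, -6.4, -6.7, -7.0, -7.3]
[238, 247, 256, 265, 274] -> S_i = 238 + 9*i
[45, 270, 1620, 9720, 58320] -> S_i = 45*6^i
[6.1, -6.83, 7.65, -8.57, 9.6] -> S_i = 6.10*(-1.12)^i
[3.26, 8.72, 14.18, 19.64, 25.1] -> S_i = 3.26 + 5.46*i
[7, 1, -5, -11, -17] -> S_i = 7 + -6*i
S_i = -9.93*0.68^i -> [-9.93, -6.75, -4.59, -3.12, -2.12]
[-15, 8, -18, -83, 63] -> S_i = Random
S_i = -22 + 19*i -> [-22, -3, 16, 35, 54]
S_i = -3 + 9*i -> [-3, 6, 15, 24, 33]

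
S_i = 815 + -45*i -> [815, 770, 725, 680, 635]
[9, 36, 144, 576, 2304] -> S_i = 9*4^i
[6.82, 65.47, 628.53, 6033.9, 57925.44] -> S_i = 6.82*9.60^i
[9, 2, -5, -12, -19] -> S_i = 9 + -7*i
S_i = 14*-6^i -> [14, -84, 504, -3024, 18144]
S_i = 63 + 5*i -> [63, 68, 73, 78, 83]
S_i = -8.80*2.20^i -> [-8.8, -19.36, -42.59, -93.7, -206.15]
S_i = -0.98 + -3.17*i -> [-0.98, -4.15, -7.32, -10.49, -13.66]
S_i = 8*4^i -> [8, 32, 128, 512, 2048]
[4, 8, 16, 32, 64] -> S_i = 4*2^i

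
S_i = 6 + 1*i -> [6, 7, 8, 9, 10]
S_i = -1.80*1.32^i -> [-1.8, -2.38, -3.14, -4.14, -5.46]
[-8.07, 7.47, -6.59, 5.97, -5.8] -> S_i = Random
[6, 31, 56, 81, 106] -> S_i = 6 + 25*i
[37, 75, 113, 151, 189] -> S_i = 37 + 38*i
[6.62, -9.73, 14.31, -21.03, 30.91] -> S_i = 6.62*(-1.47)^i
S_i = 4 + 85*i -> [4, 89, 174, 259, 344]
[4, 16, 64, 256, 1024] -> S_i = 4*4^i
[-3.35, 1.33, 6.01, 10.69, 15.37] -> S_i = -3.35 + 4.68*i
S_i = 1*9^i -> [1, 9, 81, 729, 6561]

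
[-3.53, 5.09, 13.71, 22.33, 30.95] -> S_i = -3.53 + 8.62*i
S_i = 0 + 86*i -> [0, 86, 172, 258, 344]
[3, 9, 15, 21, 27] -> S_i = 3 + 6*i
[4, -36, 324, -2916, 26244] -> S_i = 4*-9^i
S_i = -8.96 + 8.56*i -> [-8.96, -0.4, 8.16, 16.72, 25.28]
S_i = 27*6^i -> [27, 162, 972, 5832, 34992]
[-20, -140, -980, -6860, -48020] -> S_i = -20*7^i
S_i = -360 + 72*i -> [-360, -288, -216, -144, -72]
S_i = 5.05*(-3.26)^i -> [5.05, -16.46, 53.67, -174.96, 570.38]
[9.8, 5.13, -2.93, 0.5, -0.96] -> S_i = Random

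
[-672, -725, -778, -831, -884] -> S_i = -672 + -53*i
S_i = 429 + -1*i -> [429, 428, 427, 426, 425]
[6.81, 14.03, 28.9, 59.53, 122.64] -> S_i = 6.81*2.06^i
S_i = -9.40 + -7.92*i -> [-9.4, -17.32, -25.24, -33.16, -41.08]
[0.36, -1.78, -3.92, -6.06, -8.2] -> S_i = 0.36 + -2.14*i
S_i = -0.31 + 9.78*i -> [-0.31, 9.47, 19.25, 29.03, 38.81]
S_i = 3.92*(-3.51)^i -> [3.92, -13.76, 48.29, -169.51, 595.0]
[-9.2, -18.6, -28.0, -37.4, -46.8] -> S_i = -9.20 + -9.40*i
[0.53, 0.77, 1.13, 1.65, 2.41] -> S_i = 0.53*1.46^i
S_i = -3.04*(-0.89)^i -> [-3.04, 2.71, -2.41, 2.14, -1.91]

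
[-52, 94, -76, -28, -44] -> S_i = Random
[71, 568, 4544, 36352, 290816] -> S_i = 71*8^i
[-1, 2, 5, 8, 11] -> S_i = -1 + 3*i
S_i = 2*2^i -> [2, 4, 8, 16, 32]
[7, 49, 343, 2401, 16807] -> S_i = 7*7^i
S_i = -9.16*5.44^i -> [-9.16, -49.83, -271.08, -1474.66, -8022.16]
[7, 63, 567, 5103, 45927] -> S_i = 7*9^i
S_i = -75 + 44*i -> [-75, -31, 13, 57, 101]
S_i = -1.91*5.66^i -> [-1.91, -10.81, -61.19, -346.32, -1960.19]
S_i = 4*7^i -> [4, 28, 196, 1372, 9604]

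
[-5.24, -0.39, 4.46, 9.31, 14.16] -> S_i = -5.24 + 4.85*i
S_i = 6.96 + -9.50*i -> [6.96, -2.54, -12.04, -21.54, -31.04]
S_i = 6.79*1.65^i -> [6.79, 11.2, 18.49, 30.5, 50.33]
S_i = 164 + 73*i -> [164, 237, 310, 383, 456]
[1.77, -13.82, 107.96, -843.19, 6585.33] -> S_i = 1.77*(-7.81)^i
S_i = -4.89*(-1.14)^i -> [-4.89, 5.57, -6.36, 7.24, -8.26]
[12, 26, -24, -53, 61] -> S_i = Random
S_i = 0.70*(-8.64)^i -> [0.7, -6.05, 52.25, -451.48, 3900.79]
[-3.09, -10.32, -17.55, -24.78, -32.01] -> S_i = -3.09 + -7.23*i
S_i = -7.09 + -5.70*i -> [-7.09, -12.79, -18.49, -24.19, -29.89]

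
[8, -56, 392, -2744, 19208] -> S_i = 8*-7^i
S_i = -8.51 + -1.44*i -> [-8.51, -9.95, -11.39, -12.83, -14.27]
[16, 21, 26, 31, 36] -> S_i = 16 + 5*i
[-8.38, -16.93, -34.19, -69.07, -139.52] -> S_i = -8.38*2.02^i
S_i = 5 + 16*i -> [5, 21, 37, 53, 69]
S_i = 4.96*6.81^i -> [4.96, 33.78, 230.03, 1566.47, 10667.68]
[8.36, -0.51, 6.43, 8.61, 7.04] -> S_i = Random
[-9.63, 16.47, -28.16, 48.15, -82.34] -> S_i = -9.63*(-1.71)^i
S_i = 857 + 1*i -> [857, 858, 859, 860, 861]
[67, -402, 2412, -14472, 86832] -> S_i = 67*-6^i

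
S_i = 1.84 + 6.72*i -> [1.84, 8.56, 15.28, 22.0, 28.72]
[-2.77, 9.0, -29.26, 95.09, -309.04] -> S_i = -2.77*(-3.25)^i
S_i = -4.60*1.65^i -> [-4.6, -7.59, -12.52, -20.66, -34.1]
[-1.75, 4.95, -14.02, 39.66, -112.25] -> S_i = -1.75*(-2.83)^i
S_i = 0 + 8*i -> [0, 8, 16, 24, 32]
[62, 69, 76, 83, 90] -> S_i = 62 + 7*i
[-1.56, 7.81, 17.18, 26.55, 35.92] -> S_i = -1.56 + 9.37*i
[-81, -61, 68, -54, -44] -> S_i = Random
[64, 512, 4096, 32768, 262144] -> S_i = 64*8^i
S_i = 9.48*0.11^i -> [9.48, 1.04, 0.11, 0.01, 0.0]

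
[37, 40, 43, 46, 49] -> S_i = 37 + 3*i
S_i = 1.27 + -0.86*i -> [1.27, 0.41, -0.45, -1.31, -2.17]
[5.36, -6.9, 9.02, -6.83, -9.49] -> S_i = Random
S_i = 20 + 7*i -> [20, 27, 34, 41, 48]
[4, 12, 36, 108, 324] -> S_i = 4*3^i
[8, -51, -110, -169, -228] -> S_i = 8 + -59*i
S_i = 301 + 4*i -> [301, 305, 309, 313, 317]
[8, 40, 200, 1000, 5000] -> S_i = 8*5^i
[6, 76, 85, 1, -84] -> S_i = Random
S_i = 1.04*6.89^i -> [1.04, 7.17, 49.37, 340.17, 2343.74]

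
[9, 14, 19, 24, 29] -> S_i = 9 + 5*i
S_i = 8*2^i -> [8, 16, 32, 64, 128]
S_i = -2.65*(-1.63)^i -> [-2.65, 4.32, -7.04, 11.48, -18.71]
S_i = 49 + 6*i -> [49, 55, 61, 67, 73]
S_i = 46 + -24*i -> [46, 22, -2, -26, -50]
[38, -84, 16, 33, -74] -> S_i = Random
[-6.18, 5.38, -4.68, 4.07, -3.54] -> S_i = -6.18*(-0.87)^i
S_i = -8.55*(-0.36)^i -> [-8.55, 3.08, -1.11, 0.4, -0.14]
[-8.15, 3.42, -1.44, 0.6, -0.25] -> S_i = -8.15*(-0.42)^i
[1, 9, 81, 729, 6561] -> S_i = 1*9^i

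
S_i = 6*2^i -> [6, 12, 24, 48, 96]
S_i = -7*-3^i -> [-7, 21, -63, 189, -567]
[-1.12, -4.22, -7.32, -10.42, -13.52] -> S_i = -1.12 + -3.10*i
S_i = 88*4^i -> [88, 352, 1408, 5632, 22528]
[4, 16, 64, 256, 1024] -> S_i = 4*4^i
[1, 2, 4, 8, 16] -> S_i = 1*2^i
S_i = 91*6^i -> [91, 546, 3276, 19656, 117936]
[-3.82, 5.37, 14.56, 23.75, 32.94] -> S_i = -3.82 + 9.19*i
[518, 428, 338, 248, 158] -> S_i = 518 + -90*i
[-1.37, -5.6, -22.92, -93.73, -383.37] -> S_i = -1.37*4.09^i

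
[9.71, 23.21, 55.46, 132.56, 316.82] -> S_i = 9.71*2.39^i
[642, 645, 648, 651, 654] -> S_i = 642 + 3*i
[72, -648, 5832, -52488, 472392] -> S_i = 72*-9^i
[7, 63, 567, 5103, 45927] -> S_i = 7*9^i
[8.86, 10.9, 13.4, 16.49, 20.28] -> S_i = 8.86*1.23^i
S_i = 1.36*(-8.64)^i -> [1.36, -11.75, 101.52, -877.16, 7578.69]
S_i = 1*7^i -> [1, 7, 49, 343, 2401]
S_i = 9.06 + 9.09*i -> [9.06, 18.15, 27.24, 36.33, 45.42]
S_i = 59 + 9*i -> [59, 68, 77, 86, 95]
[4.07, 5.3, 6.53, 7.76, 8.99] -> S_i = 4.07 + 1.23*i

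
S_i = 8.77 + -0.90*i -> [8.77, 7.87, 6.97, 6.07, 5.17]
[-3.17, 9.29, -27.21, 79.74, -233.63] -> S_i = -3.17*(-2.93)^i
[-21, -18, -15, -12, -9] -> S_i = -21 + 3*i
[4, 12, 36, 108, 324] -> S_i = 4*3^i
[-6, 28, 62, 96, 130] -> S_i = -6 + 34*i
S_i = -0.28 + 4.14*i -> [-0.28, 3.86, 8.0, 12.14, 16.28]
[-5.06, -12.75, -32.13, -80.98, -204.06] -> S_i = -5.06*2.52^i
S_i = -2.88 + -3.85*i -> [-2.88, -6.73, -10.58, -14.43, -18.28]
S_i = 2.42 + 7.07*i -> [2.42, 9.49, 16.56, 23.63, 30.7]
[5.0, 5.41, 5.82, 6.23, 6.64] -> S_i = 5.00 + 0.41*i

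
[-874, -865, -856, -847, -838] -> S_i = -874 + 9*i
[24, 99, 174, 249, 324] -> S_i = 24 + 75*i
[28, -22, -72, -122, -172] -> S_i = 28 + -50*i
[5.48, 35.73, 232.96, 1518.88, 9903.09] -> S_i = 5.48*6.52^i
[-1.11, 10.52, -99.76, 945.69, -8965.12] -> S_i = -1.11*(-9.48)^i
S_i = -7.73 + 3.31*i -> [-7.73, -4.42, -1.11, 2.2, 5.51]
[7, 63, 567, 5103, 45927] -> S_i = 7*9^i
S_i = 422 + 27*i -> [422, 449, 476, 503, 530]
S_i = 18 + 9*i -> [18, 27, 36, 45, 54]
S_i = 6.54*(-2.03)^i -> [6.54, -13.28, 26.95, -54.71, 111.06]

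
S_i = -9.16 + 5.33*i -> [-9.16, -3.83, 1.5, 6.83, 12.16]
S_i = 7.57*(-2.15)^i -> [7.57, -16.28, 34.99, -75.23, 161.75]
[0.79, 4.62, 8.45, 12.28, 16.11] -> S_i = 0.79 + 3.83*i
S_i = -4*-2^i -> [-4, 8, -16, 32, -64]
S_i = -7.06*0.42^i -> [-7.06, -2.97, -1.25, -0.52, -0.22]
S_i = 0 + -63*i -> [0, -63, -126, -189, -252]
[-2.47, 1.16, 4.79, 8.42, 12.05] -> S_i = -2.47 + 3.63*i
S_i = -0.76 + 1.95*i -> [-0.76, 1.19, 3.14, 5.09, 7.04]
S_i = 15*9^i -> [15, 135, 1215, 10935, 98415]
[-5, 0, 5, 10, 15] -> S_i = -5 + 5*i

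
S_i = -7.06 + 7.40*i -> [-7.06, 0.34, 7.74, 15.14, 22.54]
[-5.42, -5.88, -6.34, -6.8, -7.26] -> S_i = -5.42 + -0.46*i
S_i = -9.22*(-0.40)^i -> [-9.22, 3.69, -1.48, 0.59, -0.24]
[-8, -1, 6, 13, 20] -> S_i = -8 + 7*i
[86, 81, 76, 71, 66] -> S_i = 86 + -5*i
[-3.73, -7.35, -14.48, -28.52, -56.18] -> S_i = -3.73*1.97^i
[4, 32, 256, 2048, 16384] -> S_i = 4*8^i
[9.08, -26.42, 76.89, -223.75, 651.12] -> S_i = 9.08*(-2.91)^i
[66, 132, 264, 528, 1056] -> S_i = 66*2^i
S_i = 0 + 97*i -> [0, 97, 194, 291, 388]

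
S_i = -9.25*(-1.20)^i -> [-9.25, 11.1, -13.32, 15.98, -19.18]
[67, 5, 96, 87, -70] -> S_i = Random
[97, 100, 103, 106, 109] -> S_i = 97 + 3*i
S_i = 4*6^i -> [4, 24, 144, 864, 5184]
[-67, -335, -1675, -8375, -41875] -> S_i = -67*5^i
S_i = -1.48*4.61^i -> [-1.48, -6.82, -31.45, -145.0, -668.44]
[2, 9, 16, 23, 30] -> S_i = 2 + 7*i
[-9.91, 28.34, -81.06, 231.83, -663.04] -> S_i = -9.91*(-2.86)^i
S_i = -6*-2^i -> [-6, 12, -24, 48, -96]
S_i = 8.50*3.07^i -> [8.5, 26.1, 80.11, 245.94, 755.04]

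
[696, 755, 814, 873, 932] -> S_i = 696 + 59*i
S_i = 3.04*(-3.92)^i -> [3.04, -11.92, 46.71, -183.12, 717.82]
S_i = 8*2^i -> [8, 16, 32, 64, 128]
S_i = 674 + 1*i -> [674, 675, 676, 677, 678]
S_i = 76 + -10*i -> [76, 66, 56, 46, 36]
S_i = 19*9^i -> [19, 171, 1539, 13851, 124659]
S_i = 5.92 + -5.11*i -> [5.92, 0.81, -4.3, -9.41, -14.52]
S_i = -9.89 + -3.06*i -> [-9.89, -12.95, -16.01, -19.07, -22.13]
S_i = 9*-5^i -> [9, -45, 225, -1125, 5625]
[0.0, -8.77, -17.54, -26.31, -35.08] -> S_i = 0.00 + -8.77*i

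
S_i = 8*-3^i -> [8, -24, 72, -216, 648]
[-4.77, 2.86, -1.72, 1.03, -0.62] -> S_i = -4.77*(-0.60)^i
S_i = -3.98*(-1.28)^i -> [-3.98, 5.09, -6.52, 8.35, -10.68]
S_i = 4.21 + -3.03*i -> [4.21, 1.18, -1.85, -4.88, -7.91]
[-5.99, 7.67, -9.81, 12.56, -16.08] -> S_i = -5.99*(-1.28)^i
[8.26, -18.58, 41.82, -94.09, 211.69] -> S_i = 8.26*(-2.25)^i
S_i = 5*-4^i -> [5, -20, 80, -320, 1280]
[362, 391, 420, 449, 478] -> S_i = 362 + 29*i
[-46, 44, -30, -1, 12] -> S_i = Random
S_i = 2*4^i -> [2, 8, 32, 128, 512]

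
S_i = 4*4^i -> [4, 16, 64, 256, 1024]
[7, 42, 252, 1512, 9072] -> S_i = 7*6^i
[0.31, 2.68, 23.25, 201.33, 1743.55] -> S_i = 0.31*8.66^i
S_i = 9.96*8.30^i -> [9.96, 82.67, 686.14, 5695.0, 47268.49]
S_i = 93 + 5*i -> [93, 98, 103, 108, 113]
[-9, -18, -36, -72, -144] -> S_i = -9*2^i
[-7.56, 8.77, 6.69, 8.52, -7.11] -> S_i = Random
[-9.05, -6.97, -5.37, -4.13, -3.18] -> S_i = -9.05*0.77^i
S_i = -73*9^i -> [-73, -657, -5913, -53217, -478953]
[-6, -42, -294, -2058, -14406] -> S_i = -6*7^i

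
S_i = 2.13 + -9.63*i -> [2.13, -7.5, -17.13, -26.76, -36.39]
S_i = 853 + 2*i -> [853, 855, 857, 859, 861]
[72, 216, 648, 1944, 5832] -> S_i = 72*3^i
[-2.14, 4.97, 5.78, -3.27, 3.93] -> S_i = Random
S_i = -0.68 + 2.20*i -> [-0.68, 1.52, 3.72, 5.92, 8.12]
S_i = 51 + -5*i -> [51, 46, 41, 36, 31]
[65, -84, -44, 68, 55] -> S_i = Random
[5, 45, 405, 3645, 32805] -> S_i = 5*9^i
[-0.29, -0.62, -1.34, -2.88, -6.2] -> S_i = -0.29*2.15^i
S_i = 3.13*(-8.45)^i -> [3.13, -26.45, 223.49, -1888.49, 15957.73]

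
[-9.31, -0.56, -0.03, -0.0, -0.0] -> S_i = -9.31*0.06^i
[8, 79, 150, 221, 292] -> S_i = 8 + 71*i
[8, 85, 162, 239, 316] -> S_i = 8 + 77*i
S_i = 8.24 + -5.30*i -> [8.24, 2.94, -2.36, -7.66, -12.96]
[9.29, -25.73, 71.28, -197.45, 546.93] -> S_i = 9.29*(-2.77)^i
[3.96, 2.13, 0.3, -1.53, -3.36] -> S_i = 3.96 + -1.83*i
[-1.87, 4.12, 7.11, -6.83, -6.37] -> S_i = Random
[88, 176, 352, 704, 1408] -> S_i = 88*2^i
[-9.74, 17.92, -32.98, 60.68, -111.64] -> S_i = -9.74*(-1.84)^i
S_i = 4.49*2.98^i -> [4.49, 13.38, 39.87, 118.82, 354.09]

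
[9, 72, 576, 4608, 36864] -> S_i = 9*8^i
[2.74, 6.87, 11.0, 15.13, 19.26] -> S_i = 2.74 + 4.13*i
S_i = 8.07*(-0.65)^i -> [8.07, -5.25, 3.41, -2.22, 1.44]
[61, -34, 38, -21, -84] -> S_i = Random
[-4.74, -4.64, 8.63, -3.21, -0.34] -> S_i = Random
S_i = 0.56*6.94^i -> [0.56, 3.89, 26.97, 187.18, 1299.05]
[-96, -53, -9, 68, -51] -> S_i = Random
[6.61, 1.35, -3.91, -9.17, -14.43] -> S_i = 6.61 + -5.26*i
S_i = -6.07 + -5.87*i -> [-6.07, -11.94, -17.81, -23.68, -29.55]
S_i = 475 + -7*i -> [475, 468, 461, 454, 447]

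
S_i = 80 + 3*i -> [80, 83, 86, 89, 92]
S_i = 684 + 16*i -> [684, 700, 716, 732, 748]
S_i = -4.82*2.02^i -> [-4.82, -9.74, -19.67, -39.73, -80.25]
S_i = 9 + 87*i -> [9, 96, 183, 270, 357]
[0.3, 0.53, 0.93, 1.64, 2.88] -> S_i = 0.30*1.76^i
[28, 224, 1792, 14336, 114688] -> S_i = 28*8^i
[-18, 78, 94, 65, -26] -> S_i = Random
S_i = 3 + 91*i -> [3, 94, 185, 276, 367]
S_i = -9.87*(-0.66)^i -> [-9.87, 6.51, -4.3, 2.84, -1.87]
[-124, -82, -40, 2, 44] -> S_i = -124 + 42*i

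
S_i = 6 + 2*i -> [6, 8, 10, 12, 14]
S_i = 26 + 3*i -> [26, 29, 32, 35, 38]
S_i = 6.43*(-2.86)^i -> [6.43, -18.39, 52.59, -150.42, 430.2]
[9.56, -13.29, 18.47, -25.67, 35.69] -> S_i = 9.56*(-1.39)^i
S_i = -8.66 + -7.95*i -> [-8.66, -16.61, -24.56, -32.51, -40.46]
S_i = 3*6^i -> [3, 18, 108, 648, 3888]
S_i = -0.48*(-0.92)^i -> [-0.48, 0.44, -0.41, 0.37, -0.34]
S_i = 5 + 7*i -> [5, 12, 19, 26, 33]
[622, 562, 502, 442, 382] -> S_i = 622 + -60*i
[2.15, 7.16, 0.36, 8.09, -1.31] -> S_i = Random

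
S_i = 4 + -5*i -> [4, -1, -6, -11, -16]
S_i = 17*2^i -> [17, 34, 68, 136, 272]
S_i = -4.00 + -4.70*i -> [-4.0, -8.7, -13.4, -18.1, -22.8]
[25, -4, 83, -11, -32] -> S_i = Random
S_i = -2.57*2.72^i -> [-2.57, -6.99, -19.01, -51.72, -140.67]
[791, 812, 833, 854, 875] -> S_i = 791 + 21*i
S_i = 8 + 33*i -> [8, 41, 74, 107, 140]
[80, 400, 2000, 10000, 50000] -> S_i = 80*5^i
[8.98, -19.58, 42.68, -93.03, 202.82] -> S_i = 8.98*(-2.18)^i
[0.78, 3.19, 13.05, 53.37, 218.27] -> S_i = 0.78*4.09^i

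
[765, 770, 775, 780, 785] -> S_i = 765 + 5*i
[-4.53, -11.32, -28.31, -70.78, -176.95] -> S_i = -4.53*2.50^i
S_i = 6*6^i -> [6, 36, 216, 1296, 7776]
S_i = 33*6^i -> [33, 198, 1188, 7128, 42768]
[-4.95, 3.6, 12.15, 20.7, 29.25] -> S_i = -4.95 + 8.55*i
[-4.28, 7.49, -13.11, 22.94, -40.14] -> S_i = -4.28*(-1.75)^i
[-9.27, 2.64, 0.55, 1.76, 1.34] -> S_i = Random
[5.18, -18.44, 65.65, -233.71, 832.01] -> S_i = 5.18*(-3.56)^i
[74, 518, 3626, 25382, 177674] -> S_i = 74*7^i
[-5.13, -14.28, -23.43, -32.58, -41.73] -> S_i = -5.13 + -9.15*i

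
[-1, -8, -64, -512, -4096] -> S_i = -1*8^i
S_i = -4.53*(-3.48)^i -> [-4.53, 15.76, -54.86, 190.91, -664.38]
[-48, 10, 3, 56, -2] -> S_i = Random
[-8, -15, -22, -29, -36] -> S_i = -8 + -7*i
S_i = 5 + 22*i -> [5, 27, 49, 71, 93]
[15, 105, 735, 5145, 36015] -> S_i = 15*7^i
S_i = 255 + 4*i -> [255, 259, 263, 267, 271]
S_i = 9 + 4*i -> [9, 13, 17, 21, 25]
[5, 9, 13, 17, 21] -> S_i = 5 + 4*i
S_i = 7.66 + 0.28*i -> [7.66, 7.94, 8.22, 8.5, 8.78]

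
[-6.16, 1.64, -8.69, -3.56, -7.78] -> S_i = Random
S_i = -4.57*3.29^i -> [-4.57, -15.04, -49.47, -162.74, -535.43]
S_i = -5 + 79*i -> [-5, 74, 153, 232, 311]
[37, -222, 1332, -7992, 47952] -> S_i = 37*-6^i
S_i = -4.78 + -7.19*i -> [-4.78, -11.97, -19.16, -26.35, -33.54]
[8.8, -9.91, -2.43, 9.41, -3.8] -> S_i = Random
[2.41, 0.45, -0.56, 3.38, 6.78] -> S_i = Random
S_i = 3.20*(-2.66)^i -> [3.2, -8.51, 22.64, -60.23, 160.21]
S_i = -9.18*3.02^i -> [-9.18, -27.72, -83.73, -252.85, -763.61]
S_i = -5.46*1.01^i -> [-5.46, -5.51, -5.57, -5.63, -5.68]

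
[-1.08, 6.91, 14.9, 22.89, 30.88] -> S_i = -1.08 + 7.99*i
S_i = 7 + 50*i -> [7, 57, 107, 157, 207]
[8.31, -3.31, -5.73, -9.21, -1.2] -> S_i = Random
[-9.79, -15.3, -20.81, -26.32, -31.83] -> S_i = -9.79 + -5.51*i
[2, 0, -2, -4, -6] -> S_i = 2 + -2*i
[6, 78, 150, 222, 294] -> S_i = 6 + 72*i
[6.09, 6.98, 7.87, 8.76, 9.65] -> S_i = 6.09 + 0.89*i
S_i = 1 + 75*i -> [1, 76, 151, 226, 301]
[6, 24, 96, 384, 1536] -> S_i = 6*4^i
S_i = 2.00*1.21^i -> [2.0, 2.42, 2.93, 3.54, 4.29]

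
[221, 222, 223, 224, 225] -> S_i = 221 + 1*i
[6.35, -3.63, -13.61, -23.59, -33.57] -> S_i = 6.35 + -9.98*i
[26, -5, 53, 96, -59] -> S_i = Random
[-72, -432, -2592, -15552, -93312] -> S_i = -72*6^i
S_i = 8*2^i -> [8, 16, 32, 64, 128]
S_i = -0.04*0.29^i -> [-0.04, -0.01, -0.0, -0.0, -0.0]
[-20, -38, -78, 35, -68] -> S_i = Random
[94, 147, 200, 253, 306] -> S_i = 94 + 53*i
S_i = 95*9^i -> [95, 855, 7695, 69255, 623295]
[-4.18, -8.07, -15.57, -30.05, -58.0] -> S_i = -4.18*1.93^i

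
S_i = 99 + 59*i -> [99, 158, 217, 276, 335]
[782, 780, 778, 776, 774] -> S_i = 782 + -2*i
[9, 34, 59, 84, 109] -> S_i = 9 + 25*i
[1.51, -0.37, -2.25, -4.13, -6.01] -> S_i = 1.51 + -1.88*i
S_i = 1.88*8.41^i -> [1.88, 15.81, 132.97, 1118.27, 9404.63]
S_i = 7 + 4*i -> [7, 11, 15, 19, 23]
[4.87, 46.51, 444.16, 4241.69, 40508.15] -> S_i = 4.87*9.55^i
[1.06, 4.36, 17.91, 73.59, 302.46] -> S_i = 1.06*4.11^i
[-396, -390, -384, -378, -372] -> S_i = -396 + 6*i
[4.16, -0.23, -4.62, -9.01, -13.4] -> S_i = 4.16 + -4.39*i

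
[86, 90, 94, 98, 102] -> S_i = 86 + 4*i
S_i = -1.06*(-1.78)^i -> [-1.06, 1.89, -3.36, 5.98, -10.64]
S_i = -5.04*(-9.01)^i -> [-5.04, 45.41, -409.15, 3686.42, -33214.65]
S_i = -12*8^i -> [-12, -96, -768, -6144, -49152]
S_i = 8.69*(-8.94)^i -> [8.69, -77.69, 694.54, -6209.15, 55509.82]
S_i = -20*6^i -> [-20, -120, -720, -4320, -25920]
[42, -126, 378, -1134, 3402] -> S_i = 42*-3^i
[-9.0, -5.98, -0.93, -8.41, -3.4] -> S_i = Random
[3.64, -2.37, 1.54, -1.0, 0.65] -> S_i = 3.64*(-0.65)^i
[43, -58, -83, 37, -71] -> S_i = Random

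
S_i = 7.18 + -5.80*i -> [7.18, 1.38, -4.42, -10.22, -16.02]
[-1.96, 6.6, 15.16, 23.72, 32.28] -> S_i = -1.96 + 8.56*i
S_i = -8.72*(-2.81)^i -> [-8.72, 24.5, -68.85, 193.48, -543.68]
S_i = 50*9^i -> [50, 450, 4050, 36450, 328050]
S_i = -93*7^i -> [-93, -651, -4557, -31899, -223293]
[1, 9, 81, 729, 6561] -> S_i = 1*9^i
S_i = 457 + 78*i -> [457, 535, 613, 691, 769]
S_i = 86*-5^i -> [86, -430, 2150, -10750, 53750]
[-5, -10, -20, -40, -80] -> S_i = -5*2^i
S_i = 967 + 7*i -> [967, 974, 981, 988, 995]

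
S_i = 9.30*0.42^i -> [9.3, 3.91, 1.64, 0.69, 0.29]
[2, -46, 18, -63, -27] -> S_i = Random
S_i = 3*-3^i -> [3, -9, 27, -81, 243]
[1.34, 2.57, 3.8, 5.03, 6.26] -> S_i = 1.34 + 1.23*i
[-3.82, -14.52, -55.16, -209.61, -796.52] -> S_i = -3.82*3.80^i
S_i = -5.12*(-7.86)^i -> [-5.12, 40.24, -316.31, 2486.21, -19541.6]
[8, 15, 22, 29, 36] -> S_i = 8 + 7*i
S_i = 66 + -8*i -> [66, 58, 50, 42, 34]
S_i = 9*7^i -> [9, 63, 441, 3087, 21609]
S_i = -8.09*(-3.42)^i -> [-8.09, 27.67, -94.62, 323.61, -1106.76]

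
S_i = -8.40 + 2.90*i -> [-8.4, -5.5, -2.6, 0.3, 3.2]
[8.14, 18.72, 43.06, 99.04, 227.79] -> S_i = 8.14*2.30^i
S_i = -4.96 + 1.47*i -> [-4.96, -3.49, -2.02, -0.55, 0.92]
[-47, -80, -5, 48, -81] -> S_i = Random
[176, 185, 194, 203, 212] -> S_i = 176 + 9*i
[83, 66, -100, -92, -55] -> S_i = Random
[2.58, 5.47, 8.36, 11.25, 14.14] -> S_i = 2.58 + 2.89*i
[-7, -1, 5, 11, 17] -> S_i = -7 + 6*i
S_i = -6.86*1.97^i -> [-6.86, -13.51, -26.62, -52.45, -103.32]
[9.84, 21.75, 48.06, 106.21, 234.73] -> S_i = 9.84*2.21^i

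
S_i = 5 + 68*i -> [5, 73, 141, 209, 277]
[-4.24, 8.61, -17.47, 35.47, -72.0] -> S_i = -4.24*(-2.03)^i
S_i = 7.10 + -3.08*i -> [7.1, 4.02, 0.94, -2.14, -5.22]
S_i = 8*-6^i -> [8, -48, 288, -1728, 10368]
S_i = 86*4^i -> [86, 344, 1376, 5504, 22016]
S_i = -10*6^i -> [-10, -60, -360, -2160, -12960]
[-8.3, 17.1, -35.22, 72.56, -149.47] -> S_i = -8.30*(-2.06)^i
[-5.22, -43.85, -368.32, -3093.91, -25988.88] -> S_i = -5.22*8.40^i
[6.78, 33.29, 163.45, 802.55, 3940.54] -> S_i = 6.78*4.91^i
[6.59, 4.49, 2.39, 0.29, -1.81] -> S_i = 6.59 + -2.10*i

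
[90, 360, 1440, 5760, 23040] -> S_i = 90*4^i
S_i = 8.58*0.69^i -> [8.58, 5.92, 4.08, 2.82, 1.94]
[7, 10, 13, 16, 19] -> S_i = 7 + 3*i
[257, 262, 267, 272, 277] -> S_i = 257 + 5*i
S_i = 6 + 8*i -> [6, 14, 22, 30, 38]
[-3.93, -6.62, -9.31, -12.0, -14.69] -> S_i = -3.93 + -2.69*i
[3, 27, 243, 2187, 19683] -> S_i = 3*9^i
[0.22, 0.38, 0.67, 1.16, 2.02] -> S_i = 0.22*1.74^i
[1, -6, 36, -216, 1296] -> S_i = 1*-6^i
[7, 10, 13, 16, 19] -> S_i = 7 + 3*i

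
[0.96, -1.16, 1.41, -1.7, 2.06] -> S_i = 0.96*(-1.21)^i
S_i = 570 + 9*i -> [570, 579, 588, 597, 606]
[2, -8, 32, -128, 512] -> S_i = 2*-4^i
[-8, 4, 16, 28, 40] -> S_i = -8 + 12*i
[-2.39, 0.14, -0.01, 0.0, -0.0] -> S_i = -2.39*(-0.06)^i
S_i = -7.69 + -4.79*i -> [-7.69, -12.48, -17.27, -22.06, -26.85]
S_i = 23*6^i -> [23, 138, 828, 4968, 29808]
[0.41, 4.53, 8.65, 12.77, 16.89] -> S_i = 0.41 + 4.12*i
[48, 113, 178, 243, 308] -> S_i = 48 + 65*i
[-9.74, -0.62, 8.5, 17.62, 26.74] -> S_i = -9.74 + 9.12*i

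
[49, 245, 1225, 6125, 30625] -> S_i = 49*5^i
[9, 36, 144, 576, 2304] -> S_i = 9*4^i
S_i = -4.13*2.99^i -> [-4.13, -12.35, -36.92, -110.4, -330.09]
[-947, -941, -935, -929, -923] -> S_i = -947 + 6*i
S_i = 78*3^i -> [78, 234, 702, 2106, 6318]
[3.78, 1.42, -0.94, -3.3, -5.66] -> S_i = 3.78 + -2.36*i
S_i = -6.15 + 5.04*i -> [-6.15, -1.11, 3.93, 8.97, 14.01]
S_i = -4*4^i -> [-4, -16, -64, -256, -1024]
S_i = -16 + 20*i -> [-16, 4, 24, 44, 64]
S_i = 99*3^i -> [99, 297, 891, 2673, 8019]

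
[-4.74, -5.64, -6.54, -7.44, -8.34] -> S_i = -4.74 + -0.90*i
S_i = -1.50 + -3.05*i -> [-1.5, -4.55, -7.6, -10.65, -13.7]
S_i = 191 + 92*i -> [191, 283, 375, 467, 559]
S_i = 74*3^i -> [74, 222, 666, 1998, 5994]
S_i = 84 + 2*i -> [84, 86, 88, 90, 92]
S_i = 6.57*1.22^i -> [6.57, 8.02, 9.78, 11.93, 14.55]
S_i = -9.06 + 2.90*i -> [-9.06, -6.16, -3.26, -0.36, 2.54]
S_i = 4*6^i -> [4, 24, 144, 864, 5184]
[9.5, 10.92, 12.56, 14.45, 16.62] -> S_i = 9.50*1.15^i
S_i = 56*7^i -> [56, 392, 2744, 19208, 134456]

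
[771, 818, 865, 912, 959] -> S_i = 771 + 47*i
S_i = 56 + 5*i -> [56, 61, 66, 71, 76]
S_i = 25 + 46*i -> [25, 71, 117, 163, 209]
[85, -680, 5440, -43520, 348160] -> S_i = 85*-8^i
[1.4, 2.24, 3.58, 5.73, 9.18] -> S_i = 1.40*1.60^i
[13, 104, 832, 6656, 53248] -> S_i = 13*8^i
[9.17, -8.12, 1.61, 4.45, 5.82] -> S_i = Random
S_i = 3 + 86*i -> [3, 89, 175, 261, 347]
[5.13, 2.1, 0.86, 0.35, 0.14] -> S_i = 5.13*0.41^i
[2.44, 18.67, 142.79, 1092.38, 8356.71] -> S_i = 2.44*7.65^i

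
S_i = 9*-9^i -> [9, -81, 729, -6561, 59049]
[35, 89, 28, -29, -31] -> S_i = Random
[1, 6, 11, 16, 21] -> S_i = 1 + 5*i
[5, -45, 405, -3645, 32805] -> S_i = 5*-9^i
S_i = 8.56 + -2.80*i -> [8.56, 5.76, 2.96, 0.16, -2.64]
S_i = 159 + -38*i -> [159, 121, 83, 45, 7]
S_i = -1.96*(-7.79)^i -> [-1.96, 15.27, -118.94, 926.55, -7217.82]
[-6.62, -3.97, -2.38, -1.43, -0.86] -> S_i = -6.62*0.60^i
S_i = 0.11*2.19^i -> [0.11, 0.24, 0.53, 1.16, 2.53]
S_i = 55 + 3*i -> [55, 58, 61, 64, 67]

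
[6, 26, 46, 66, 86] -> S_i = 6 + 20*i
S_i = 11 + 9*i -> [11, 20, 29, 38, 47]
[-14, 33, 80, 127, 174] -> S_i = -14 + 47*i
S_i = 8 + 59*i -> [8, 67, 126, 185, 244]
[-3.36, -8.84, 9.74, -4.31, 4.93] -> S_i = Random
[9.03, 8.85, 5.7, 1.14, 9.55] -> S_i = Random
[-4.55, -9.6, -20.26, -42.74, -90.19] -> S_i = -4.55*2.11^i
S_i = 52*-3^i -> [52, -156, 468, -1404, 4212]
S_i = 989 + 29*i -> [989, 1018, 1047, 1076, 1105]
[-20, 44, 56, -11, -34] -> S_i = Random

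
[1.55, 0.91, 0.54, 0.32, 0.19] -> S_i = 1.55*0.59^i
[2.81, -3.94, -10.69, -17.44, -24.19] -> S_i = 2.81 + -6.75*i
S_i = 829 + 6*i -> [829, 835, 841, 847, 853]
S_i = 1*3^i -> [1, 3, 9, 27, 81]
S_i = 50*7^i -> [50, 350, 2450, 17150, 120050]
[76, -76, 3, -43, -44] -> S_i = Random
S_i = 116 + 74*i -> [116, 190, 264, 338, 412]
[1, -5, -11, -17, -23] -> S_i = 1 + -6*i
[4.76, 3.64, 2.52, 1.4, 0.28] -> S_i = 4.76 + -1.12*i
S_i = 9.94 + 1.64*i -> [9.94, 11.58, 13.22, 14.86, 16.5]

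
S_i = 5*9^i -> [5, 45, 405, 3645, 32805]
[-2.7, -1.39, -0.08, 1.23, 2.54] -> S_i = -2.70 + 1.31*i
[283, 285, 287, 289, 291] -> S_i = 283 + 2*i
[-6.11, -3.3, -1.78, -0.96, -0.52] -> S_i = -6.11*0.54^i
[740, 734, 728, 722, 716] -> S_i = 740 + -6*i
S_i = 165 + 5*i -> [165, 170, 175, 180, 185]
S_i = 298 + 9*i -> [298, 307, 316, 325, 334]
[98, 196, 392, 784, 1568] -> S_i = 98*2^i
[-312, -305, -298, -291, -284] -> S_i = -312 + 7*i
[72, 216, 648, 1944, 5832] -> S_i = 72*3^i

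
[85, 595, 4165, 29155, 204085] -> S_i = 85*7^i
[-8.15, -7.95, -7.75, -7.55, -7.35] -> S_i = -8.15 + 0.20*i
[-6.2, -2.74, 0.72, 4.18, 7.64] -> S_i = -6.20 + 3.46*i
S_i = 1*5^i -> [1, 5, 25, 125, 625]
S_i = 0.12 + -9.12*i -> [0.12, -9.0, -18.12, -27.24, -36.36]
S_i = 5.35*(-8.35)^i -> [5.35, -44.67, 373.02, -3114.68, 26007.56]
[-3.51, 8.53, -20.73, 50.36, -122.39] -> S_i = -3.51*(-2.43)^i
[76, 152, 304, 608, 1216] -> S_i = 76*2^i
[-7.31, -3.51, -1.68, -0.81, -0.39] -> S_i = -7.31*0.48^i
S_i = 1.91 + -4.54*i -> [1.91, -2.63, -7.17, -11.71, -16.25]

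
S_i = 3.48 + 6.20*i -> [3.48, 9.68, 15.88, 22.08, 28.28]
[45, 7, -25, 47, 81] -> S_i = Random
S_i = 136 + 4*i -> [136, 140, 144, 148, 152]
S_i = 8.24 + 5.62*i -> [8.24, 13.86, 19.48, 25.1, 30.72]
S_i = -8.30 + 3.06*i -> [-8.3, -5.24, -2.18, 0.88, 3.94]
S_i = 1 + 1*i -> [1, 2, 3, 4, 5]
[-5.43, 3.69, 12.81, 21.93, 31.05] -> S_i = -5.43 + 9.12*i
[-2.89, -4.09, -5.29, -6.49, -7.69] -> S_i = -2.89 + -1.20*i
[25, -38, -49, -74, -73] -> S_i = Random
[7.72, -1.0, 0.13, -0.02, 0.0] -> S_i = 7.72*(-0.13)^i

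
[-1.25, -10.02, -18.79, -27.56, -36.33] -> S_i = -1.25 + -8.77*i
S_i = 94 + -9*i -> [94, 85, 76, 67, 58]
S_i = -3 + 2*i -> [-3, -1, 1, 3, 5]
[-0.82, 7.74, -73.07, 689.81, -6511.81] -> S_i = -0.82*(-9.44)^i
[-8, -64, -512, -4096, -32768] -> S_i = -8*8^i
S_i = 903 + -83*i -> [903, 820, 737, 654, 571]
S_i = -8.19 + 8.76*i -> [-8.19, 0.57, 9.33, 18.09, 26.85]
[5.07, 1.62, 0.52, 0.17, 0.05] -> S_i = 5.07*0.32^i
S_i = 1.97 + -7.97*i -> [1.97, -6.0, -13.97, -21.94, -29.91]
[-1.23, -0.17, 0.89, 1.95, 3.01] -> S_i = -1.23 + 1.06*i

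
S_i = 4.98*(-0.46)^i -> [4.98, -2.29, 1.05, -0.48, 0.22]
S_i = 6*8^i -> [6, 48, 384, 3072, 24576]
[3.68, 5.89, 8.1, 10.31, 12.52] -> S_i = 3.68 + 2.21*i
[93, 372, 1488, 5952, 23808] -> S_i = 93*4^i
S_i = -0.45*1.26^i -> [-0.45, -0.57, -0.71, -0.9, -1.13]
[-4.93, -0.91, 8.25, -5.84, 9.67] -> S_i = Random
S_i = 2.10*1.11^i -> [2.1, 2.33, 2.59, 2.87, 3.19]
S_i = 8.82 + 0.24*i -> [8.82, 9.06, 9.3, 9.54, 9.78]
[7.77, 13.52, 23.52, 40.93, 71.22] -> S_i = 7.77*1.74^i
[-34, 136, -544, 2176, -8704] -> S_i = -34*-4^i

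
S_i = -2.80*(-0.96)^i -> [-2.8, 2.69, -2.58, 2.48, -2.38]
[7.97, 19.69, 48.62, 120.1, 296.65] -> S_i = 7.97*2.47^i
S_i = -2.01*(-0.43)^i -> [-2.01, 0.86, -0.37, 0.16, -0.07]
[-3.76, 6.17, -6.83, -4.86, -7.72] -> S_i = Random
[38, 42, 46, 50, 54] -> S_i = 38 + 4*i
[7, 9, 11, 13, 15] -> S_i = 7 + 2*i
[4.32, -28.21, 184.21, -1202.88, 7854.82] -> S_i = 4.32*(-6.53)^i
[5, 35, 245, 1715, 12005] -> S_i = 5*7^i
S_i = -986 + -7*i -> [-986, -993, -1000, -1007, -1014]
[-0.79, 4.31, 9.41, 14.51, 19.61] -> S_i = -0.79 + 5.10*i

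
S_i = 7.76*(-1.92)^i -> [7.76, -14.9, 28.61, -54.92, 105.45]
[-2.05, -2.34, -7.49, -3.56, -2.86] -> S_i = Random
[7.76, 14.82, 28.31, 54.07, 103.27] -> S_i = 7.76*1.91^i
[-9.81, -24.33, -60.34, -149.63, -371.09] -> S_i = -9.81*2.48^i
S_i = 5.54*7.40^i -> [5.54, 41.0, 303.37, 2244.94, 16612.56]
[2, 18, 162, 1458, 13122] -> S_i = 2*9^i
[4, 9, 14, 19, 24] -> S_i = 4 + 5*i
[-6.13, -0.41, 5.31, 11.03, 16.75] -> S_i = -6.13 + 5.72*i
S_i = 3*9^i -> [3, 27, 243, 2187, 19683]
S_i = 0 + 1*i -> [0, 1, 2, 3, 4]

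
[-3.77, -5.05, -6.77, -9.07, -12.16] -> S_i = -3.77*1.34^i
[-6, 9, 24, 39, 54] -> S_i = -6 + 15*i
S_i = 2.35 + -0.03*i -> [2.35, 2.32, 2.29, 2.26, 2.23]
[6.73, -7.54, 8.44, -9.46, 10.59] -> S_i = 6.73*(-1.12)^i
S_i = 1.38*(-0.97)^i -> [1.38, -1.34, 1.3, -1.26, 1.22]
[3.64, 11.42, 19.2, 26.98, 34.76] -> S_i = 3.64 + 7.78*i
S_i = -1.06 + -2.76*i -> [-1.06, -3.82, -6.58, -9.34, -12.1]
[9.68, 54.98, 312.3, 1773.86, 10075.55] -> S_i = 9.68*5.68^i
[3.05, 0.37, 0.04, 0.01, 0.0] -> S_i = 3.05*0.12^i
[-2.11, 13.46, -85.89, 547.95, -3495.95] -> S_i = -2.11*(-6.38)^i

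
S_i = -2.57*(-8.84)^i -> [-2.57, 22.72, -200.83, 1775.37, -15694.31]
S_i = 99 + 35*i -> [99, 134, 169, 204, 239]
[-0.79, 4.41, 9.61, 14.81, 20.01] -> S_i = -0.79 + 5.20*i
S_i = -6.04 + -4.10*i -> [-6.04, -10.14, -14.24, -18.34, -22.44]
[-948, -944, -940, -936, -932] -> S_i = -948 + 4*i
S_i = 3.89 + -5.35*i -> [3.89, -1.46, -6.81, -12.16, -17.51]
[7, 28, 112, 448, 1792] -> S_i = 7*4^i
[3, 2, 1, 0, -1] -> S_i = 3 + -1*i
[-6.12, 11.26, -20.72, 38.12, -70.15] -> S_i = -6.12*(-1.84)^i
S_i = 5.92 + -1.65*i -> [5.92, 4.27, 2.62, 0.97, -0.68]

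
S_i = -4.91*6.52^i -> [-4.91, -32.01, -208.73, -1360.89, -8873.03]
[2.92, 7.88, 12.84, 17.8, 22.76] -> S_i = 2.92 + 4.96*i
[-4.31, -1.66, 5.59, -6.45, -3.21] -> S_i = Random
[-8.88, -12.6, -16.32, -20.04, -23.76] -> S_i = -8.88 + -3.72*i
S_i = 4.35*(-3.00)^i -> [4.35, -13.05, 39.15, -117.45, 352.35]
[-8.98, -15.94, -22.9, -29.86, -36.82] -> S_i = -8.98 + -6.96*i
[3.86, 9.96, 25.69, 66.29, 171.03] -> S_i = 3.86*2.58^i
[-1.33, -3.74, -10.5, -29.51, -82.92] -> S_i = -1.33*2.81^i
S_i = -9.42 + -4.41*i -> [-9.42, -13.83, -18.24, -22.65, -27.06]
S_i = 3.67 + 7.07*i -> [3.67, 10.74, 17.81, 24.88, 31.95]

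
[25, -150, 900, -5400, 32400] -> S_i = 25*-6^i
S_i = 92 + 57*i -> [92, 149, 206, 263, 320]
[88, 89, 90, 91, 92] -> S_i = 88 + 1*i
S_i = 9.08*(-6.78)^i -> [9.08, -61.56, 417.39, -2829.93, 19186.89]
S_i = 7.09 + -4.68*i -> [7.09, 2.41, -2.27, -6.95, -11.63]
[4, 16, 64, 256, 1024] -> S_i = 4*4^i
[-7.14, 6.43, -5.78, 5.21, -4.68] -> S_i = -7.14*(-0.90)^i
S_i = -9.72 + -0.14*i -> [-9.72, -9.86, -10.0, -10.14, -10.28]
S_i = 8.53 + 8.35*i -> [8.53, 16.88, 25.23, 33.58, 41.93]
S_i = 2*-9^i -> [2, -18, 162, -1458, 13122]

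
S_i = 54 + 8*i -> [54, 62, 70, 78, 86]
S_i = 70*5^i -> [70, 350, 1750, 8750, 43750]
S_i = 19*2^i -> [19, 38, 76, 152, 304]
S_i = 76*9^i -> [76, 684, 6156, 55404, 498636]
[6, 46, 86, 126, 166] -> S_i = 6 + 40*i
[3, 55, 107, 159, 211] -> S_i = 3 + 52*i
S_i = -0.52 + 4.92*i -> [-0.52, 4.4, 9.32, 14.24, 19.16]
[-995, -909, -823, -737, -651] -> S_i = -995 + 86*i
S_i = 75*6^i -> [75, 450, 2700, 16200, 97200]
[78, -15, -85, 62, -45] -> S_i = Random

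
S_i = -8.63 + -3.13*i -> [-8.63, -11.76, -14.89, -18.02, -21.15]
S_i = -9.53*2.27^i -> [-9.53, -21.63, -49.11, -111.47, -253.04]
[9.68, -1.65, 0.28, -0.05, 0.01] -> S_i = 9.68*(-0.17)^i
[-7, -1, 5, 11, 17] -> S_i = -7 + 6*i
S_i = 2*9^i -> [2, 18, 162, 1458, 13122]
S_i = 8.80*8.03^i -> [8.8, 70.66, 567.43, 4556.48, 36588.52]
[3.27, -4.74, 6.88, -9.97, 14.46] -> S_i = 3.27*(-1.45)^i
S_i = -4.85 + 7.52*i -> [-4.85, 2.67, 10.19, 17.71, 25.23]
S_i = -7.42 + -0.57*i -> [-7.42, -7.99, -8.56, -9.13, -9.7]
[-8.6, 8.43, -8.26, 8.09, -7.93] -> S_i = -8.60*(-0.98)^i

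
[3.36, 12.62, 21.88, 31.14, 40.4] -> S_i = 3.36 + 9.26*i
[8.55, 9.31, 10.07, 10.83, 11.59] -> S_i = 8.55 + 0.76*i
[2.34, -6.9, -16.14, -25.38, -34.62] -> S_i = 2.34 + -9.24*i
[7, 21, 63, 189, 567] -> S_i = 7*3^i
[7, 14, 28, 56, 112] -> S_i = 7*2^i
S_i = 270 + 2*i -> [270, 272, 274, 276, 278]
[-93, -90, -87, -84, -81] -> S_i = -93 + 3*i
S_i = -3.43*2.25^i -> [-3.43, -7.72, -17.36, -39.07, -87.91]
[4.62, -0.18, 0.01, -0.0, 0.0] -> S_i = 4.62*(-0.04)^i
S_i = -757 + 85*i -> [-757, -672, -587, -502, -417]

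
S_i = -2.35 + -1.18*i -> [-2.35, -3.53, -4.71, -5.89, -7.07]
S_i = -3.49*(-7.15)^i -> [-3.49, 24.95, -178.42, 1275.69, -9121.15]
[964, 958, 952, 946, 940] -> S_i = 964 + -6*i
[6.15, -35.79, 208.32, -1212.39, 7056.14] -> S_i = 6.15*(-5.82)^i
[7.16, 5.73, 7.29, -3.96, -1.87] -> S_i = Random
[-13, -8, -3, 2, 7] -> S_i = -13 + 5*i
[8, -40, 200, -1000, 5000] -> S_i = 8*-5^i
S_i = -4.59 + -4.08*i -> [-4.59, -8.67, -12.75, -16.83, -20.91]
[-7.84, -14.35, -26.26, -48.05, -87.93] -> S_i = -7.84*1.83^i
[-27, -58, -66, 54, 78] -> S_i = Random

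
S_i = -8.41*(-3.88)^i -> [-8.41, 32.63, -126.61, 491.24, -1906.0]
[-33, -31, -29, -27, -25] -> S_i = -33 + 2*i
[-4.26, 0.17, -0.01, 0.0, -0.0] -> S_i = -4.26*(-0.04)^i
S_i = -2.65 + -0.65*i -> [-2.65, -3.3, -3.95, -4.6, -5.25]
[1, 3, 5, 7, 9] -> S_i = 1 + 2*i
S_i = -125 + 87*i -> [-125, -38, 49, 136, 223]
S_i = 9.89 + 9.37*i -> [9.89, 19.26, 28.63, 38.0, 47.37]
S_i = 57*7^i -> [57, 399, 2793, 19551, 136857]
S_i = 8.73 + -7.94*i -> [8.73, 0.79, -7.15, -15.09, -23.03]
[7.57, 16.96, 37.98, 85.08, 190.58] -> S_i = 7.57*2.24^i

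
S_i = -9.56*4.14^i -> [-9.56, -39.58, -163.85, -678.36, -2808.4]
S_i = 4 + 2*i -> [4, 6, 8, 10, 12]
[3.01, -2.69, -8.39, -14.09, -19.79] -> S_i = 3.01 + -5.70*i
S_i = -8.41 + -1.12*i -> [-8.41, -9.53, -10.65, -11.77, -12.89]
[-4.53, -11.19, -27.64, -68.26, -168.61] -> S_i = -4.53*2.47^i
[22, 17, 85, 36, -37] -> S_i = Random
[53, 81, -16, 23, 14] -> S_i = Random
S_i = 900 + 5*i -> [900, 905, 910, 915, 920]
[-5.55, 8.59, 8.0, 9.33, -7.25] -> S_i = Random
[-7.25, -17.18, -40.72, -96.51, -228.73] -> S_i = -7.25*2.37^i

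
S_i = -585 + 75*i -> [-585, -510, -435, -360, -285]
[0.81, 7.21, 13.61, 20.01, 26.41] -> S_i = 0.81 + 6.40*i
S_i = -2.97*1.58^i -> [-2.97, -4.69, -7.41, -11.71, -18.51]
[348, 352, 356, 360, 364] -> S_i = 348 + 4*i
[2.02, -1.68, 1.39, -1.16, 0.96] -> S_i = 2.02*(-0.83)^i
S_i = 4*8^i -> [4, 32, 256, 2048, 16384]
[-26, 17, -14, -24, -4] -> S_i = Random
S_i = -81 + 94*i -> [-81, 13, 107, 201, 295]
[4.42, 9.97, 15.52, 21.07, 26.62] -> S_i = 4.42 + 5.55*i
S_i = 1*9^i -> [1, 9, 81, 729, 6561]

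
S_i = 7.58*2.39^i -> [7.58, 18.12, 43.3, 103.48, 247.32]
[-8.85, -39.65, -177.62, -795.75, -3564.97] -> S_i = -8.85*4.48^i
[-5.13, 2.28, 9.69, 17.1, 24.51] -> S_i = -5.13 + 7.41*i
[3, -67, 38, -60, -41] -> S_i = Random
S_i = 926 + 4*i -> [926, 930, 934, 938, 942]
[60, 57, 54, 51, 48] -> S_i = 60 + -3*i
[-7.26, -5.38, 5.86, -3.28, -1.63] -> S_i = Random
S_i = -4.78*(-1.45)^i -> [-4.78, 6.93, -10.05, 14.57, -21.13]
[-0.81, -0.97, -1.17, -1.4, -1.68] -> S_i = -0.81*1.20^i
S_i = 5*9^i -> [5, 45, 405, 3645, 32805]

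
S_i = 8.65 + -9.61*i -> [8.65, -0.96, -10.57, -20.18, -29.79]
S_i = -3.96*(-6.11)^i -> [-3.96, 24.2, -147.84, 903.27, -5519.0]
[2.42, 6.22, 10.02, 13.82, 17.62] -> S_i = 2.42 + 3.80*i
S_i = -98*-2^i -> [-98, 196, -392, 784, -1568]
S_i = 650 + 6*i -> [650, 656, 662, 668, 674]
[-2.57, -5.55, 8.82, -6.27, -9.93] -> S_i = Random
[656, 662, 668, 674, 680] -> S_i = 656 + 6*i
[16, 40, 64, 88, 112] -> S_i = 16 + 24*i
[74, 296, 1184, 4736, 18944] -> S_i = 74*4^i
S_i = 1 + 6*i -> [1, 7, 13, 19, 25]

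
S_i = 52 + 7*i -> [52, 59, 66, 73, 80]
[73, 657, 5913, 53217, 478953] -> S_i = 73*9^i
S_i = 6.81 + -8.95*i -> [6.81, -2.14, -11.09, -20.04, -28.99]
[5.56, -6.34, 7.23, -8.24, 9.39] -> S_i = 5.56*(-1.14)^i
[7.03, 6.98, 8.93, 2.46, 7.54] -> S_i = Random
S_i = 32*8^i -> [32, 256, 2048, 16384, 131072]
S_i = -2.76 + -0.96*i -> [-2.76, -3.72, -4.68, -5.64, -6.6]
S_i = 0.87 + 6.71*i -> [0.87, 7.58, 14.29, 21.0, 27.71]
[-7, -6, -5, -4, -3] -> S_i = -7 + 1*i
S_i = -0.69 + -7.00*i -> [-0.69, -7.69, -14.69, -21.69, -28.69]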